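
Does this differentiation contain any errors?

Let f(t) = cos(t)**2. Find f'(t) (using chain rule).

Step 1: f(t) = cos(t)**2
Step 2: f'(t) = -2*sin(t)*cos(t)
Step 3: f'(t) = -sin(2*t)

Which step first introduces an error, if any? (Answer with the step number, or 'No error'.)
No error

All steps in this derivation are correct.
The final answer f'(t) = -sin(2*t) is valid.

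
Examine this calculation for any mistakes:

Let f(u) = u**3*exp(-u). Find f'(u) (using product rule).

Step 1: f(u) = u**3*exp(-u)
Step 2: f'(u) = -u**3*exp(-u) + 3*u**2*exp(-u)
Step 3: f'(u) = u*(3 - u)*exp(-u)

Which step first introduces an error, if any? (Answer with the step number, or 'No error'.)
Step 3

Step 3 is incorrect due to a wrong exponent.
The step shows: u*(3 - u)*exp(-u)
The correct value should be: u**2*(3 - u)*exp(-u)

Explanation: The exponent 2 on u was incorrectly written as 1: the term u**2*(3 - u)*exp(-u) was incorrectly written as u*(3 - u)*exp(-u)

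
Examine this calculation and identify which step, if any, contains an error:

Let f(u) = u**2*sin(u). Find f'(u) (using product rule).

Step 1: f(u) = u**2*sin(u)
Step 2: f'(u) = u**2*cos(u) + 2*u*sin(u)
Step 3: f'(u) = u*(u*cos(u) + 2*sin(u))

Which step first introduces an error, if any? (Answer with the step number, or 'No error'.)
No error

All steps in this derivation are correct.
The final answer f'(u) = u*(u*cos(u) + 2*sin(u)) is valid.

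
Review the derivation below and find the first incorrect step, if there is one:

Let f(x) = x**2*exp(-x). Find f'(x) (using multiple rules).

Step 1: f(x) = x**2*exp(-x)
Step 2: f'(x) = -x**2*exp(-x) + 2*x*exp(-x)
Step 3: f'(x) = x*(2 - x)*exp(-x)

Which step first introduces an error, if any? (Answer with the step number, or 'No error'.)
No error

All steps in this derivation are correct.
The final answer f'(x) = x*(2 - x)*exp(-x) is valid.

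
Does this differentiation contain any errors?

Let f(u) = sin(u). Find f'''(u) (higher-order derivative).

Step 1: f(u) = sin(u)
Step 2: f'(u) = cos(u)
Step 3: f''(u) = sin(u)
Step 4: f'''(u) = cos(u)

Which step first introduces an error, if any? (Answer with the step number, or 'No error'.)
Step 3

Step 3 is incorrect due to a sign flip.
The step shows: sin(u)
The correct value should be: -sin(u)

Explanation: The sign of the whole expression was flipped: the term -sin(u) was incorrectly written as sin(u)
The later steps are derived from this incorrect expression, so the error originates in Step 3.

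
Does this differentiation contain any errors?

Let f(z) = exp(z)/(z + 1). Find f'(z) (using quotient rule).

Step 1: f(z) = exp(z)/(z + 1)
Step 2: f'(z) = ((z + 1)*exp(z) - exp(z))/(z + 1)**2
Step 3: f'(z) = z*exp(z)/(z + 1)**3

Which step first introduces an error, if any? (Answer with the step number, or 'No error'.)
Step 3

Step 3 is incorrect due to a wrong exponent.
The step shows: z*exp(z)/(z + 1)**3
The correct value should be: z*exp(z)/(z + 1)**2

Explanation: The exponent -2 on z + 1 was incorrectly written as -3: the term z*exp(z)/(z + 1)**2 was incorrectly written as z*exp(z)/(z + 1)**3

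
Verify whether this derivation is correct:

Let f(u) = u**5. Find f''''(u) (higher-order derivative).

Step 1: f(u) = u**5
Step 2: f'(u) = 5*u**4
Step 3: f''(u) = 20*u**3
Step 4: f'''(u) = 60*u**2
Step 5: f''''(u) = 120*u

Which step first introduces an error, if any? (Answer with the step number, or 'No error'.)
No error

All steps in this derivation are correct.
The final answer f''''(u) = 120*u is valid.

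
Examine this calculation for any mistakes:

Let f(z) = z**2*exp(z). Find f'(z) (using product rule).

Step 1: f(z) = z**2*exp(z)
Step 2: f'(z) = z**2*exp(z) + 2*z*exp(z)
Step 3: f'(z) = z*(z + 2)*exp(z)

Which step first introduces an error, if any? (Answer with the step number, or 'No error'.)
No error

All steps in this derivation are correct.
The final answer f'(z) = z*(z + 2)*exp(z) is valid.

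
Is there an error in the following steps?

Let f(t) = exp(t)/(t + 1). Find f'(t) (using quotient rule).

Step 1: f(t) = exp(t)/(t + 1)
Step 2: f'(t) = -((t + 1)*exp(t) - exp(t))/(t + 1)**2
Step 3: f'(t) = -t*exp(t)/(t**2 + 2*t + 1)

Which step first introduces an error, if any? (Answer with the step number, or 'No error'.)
Step 2

Step 2 is incorrect due to a sign flip.
The step shows: -((t + 1)*exp(t) - exp(t))/(t + 1)**2
The correct value should be: ((t + 1)*exp(t) - exp(t))/(t + 1)**2

Explanation: The sign of the whole expression was flipped: the term ((t + 1)*exp(t) - exp(t))/(t + 1)**2 was incorrectly written as -((t + 1)*exp(t) - exp(t))/(t + 1)**2
The later steps are derived from this incorrect expression, so the error originates in Step 2.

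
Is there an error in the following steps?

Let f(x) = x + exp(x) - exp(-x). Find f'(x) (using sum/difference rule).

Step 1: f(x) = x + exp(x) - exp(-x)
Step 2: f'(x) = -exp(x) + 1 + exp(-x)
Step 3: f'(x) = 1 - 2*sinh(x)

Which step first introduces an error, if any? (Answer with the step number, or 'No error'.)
Step 2

Step 2 is incorrect due to a sign flip.
The step shows: -exp(x) + 1 + exp(-x)
The correct value should be: exp(x) + 1 + exp(-x)

Explanation: The sign of one term was flipped: the term exp(x) was incorrectly written as -exp(x)
The later steps are derived from this incorrect expression, so the error originates in Step 2.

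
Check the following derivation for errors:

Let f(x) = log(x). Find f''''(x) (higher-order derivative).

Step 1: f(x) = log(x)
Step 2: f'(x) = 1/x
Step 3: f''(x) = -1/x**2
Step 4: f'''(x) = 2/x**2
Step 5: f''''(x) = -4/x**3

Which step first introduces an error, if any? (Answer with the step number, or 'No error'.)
Step 4

Step 4 is incorrect due to a wrong exponent.
The step shows: 2/x**2
The correct value should be: 2/x**3

Explanation: The exponent -3 on x was incorrectly written as -2: the term 2/x**3 was incorrectly written as 2/x**2
The later steps are derived from this incorrect expression, so the error originates in Step 4.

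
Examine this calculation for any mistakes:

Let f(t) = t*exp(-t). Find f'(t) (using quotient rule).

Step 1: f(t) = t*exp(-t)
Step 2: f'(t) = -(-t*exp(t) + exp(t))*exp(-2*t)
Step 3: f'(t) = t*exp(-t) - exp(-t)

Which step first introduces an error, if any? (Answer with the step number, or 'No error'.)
Step 2

Step 2 is incorrect due to a sign flip.
The step shows: -(-t*exp(t) + exp(t))*exp(-2*t)
The correct value should be: (-t*exp(t) + exp(t))*exp(-2*t)

Explanation: The sign of the whole expression was flipped: the term (-t*exp(t) + exp(t))*exp(-2*t) was incorrectly written as -(-t*exp(t) + exp(t))*exp(-2*t)
The later steps are derived from this incorrect expression, so the error originates in Step 2.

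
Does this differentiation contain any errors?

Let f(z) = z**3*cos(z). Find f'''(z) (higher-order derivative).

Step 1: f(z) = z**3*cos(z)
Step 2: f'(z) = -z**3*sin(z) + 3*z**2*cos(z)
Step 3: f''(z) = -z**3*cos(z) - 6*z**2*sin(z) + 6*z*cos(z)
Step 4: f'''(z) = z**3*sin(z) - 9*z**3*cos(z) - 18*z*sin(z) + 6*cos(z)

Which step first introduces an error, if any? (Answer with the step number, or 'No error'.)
Step 4

Step 4 is incorrect due to a wrong exponent.
The step shows: z**3*sin(z) - 9*z**3*cos(z) - 18*z*sin(z) + 6*cos(z)
The correct value should be: z**3*sin(z) - 9*z**2*cos(z) - 18*z*sin(z) + 6*cos(z)

Explanation: The exponent 2 on z was incorrectly written as 3: the term -9*z**2*cos(z) was incorrectly written as -9*z**3*cos(z)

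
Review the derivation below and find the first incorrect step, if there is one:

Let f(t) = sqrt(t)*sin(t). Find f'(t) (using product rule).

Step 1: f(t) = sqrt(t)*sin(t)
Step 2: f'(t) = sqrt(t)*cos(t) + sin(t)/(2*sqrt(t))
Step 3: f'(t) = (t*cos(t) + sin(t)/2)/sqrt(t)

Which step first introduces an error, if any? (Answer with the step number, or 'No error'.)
No error

All steps in this derivation are correct.
The final answer f'(t) = (t*cos(t) + sin(t)/2)/sqrt(t) is valid.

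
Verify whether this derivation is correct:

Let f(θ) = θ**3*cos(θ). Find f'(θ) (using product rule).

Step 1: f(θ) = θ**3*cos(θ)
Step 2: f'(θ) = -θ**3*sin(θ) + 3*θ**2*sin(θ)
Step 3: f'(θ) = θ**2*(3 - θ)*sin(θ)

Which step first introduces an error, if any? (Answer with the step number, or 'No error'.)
Step 2

Step 2 is incorrect due to a wrong trig function.
The step shows: -θ**3*sin(θ) + 3*θ**2*sin(θ)
The correct value should be: -θ**3*sin(θ) + 3*θ**2*cos(θ)

Explanation: cos(θ) was incorrectly written as sin(θ): the term 3*θ**2*cos(θ) was incorrectly written as 3*θ**2*sin(θ)
The later steps are derived from this incorrect expression, so the error originates in Step 2.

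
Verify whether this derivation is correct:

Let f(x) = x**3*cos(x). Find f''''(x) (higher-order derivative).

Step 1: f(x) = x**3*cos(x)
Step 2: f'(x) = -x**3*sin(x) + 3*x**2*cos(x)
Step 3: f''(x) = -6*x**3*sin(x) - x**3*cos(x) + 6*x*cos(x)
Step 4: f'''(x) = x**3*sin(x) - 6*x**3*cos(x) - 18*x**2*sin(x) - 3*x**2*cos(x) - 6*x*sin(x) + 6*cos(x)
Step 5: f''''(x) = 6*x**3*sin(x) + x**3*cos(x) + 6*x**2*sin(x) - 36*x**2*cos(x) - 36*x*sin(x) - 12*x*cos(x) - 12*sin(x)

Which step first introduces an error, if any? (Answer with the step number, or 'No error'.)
Step 3

Step 3 is incorrect due to a wrong exponent.
The step shows: -6*x**3*sin(x) - x**3*cos(x) + 6*x*cos(x)
The correct value should be: -x**3*cos(x) - 6*x**2*sin(x) + 6*x*cos(x)

Explanation: The exponent 2 on x was incorrectly written as 3: the term -6*x**2*sin(x) was incorrectly written as -6*x**3*sin(x)
The later steps are derived from this incorrect expression, so the error originates in Step 3.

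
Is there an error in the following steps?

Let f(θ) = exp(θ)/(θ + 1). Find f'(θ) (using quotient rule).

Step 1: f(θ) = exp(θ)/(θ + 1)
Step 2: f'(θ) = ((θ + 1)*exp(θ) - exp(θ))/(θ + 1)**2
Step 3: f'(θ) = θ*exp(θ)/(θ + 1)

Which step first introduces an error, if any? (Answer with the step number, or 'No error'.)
Step 3

Step 3 is incorrect due to a wrong exponent.
The step shows: θ*exp(θ)/(θ + 1)
The correct value should be: θ*exp(θ)/(θ + 1)**2

Explanation: The exponent -2 on θ + 1 was incorrectly written as -1: the term θ*exp(θ)/(θ + 1)**2 was incorrectly written as θ*exp(θ)/(θ + 1)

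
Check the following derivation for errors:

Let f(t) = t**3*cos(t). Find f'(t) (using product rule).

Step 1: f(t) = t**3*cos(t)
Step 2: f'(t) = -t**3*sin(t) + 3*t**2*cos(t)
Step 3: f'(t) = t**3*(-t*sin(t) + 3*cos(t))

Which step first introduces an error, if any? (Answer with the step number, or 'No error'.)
Step 3

Step 3 is incorrect due to a wrong exponent.
The step shows: t**3*(-t*sin(t) + 3*cos(t))
The correct value should be: t**2*(-t*sin(t) + 3*cos(t))

Explanation: The exponent 2 on t was incorrectly written as 3: the term t**2*(-t*sin(t) + 3*cos(t)) was incorrectly written as t**3*(-t*sin(t) + 3*cos(t))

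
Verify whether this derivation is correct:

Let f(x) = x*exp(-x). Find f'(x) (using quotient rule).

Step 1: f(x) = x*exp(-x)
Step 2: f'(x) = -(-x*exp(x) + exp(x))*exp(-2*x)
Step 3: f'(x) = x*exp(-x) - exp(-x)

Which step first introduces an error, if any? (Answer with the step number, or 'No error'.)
Step 2

Step 2 is incorrect due to a sign flip.
The step shows: -(-x*exp(x) + exp(x))*exp(-2*x)
The correct value should be: (-x*exp(x) + exp(x))*exp(-2*x)

Explanation: The sign of the whole expression was flipped: the term (-x*exp(x) + exp(x))*exp(-2*x) was incorrectly written as -(-x*exp(x) + exp(x))*exp(-2*x)
The later steps are derived from this incorrect expression, so the error originates in Step 2.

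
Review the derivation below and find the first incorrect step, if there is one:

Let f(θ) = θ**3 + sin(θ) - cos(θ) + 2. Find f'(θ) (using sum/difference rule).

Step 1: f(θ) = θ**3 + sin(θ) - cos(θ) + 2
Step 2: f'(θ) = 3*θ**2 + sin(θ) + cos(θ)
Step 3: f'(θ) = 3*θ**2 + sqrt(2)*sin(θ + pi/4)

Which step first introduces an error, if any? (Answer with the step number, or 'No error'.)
No error

All steps in this derivation are correct.
The final answer f'(θ) = 3*θ**2 + sqrt(2)*sin(θ + pi/4) is valid.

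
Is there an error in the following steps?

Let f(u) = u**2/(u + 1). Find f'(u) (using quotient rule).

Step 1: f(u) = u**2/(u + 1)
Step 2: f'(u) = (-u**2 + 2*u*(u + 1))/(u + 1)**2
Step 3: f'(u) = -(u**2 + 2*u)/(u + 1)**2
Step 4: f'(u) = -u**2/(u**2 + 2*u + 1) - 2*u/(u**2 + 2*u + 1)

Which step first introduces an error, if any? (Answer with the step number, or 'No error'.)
Step 3

Step 3 is incorrect due to a sign flip.
The step shows: -(u**2 + 2*u)/(u + 1)**2
The correct value should be: (u**2 + 2*u)/(u + 1)**2

Explanation: The sign of the whole expression was flipped: the term (u**2 + 2*u)/(u + 1)**2 was incorrectly written as -(u**2 + 2*u)/(u + 1)**2
The later steps are derived from this incorrect expression, so the error originates in Step 3.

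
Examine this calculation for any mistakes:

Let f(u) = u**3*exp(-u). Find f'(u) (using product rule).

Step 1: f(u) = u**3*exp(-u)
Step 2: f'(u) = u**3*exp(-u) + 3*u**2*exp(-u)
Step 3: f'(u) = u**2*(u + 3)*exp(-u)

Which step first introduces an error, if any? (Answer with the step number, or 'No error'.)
Step 2

Step 2 is incorrect due to a sign flip.
The step shows: u**3*exp(-u) + 3*u**2*exp(-u)
The correct value should be: -u**3*exp(-u) + 3*u**2*exp(-u)

Explanation: The sign of one term was flipped: the term -u**3*exp(-u) was incorrectly written as u**3*exp(-u)
The later steps are derived from this incorrect expression, so the error originates in Step 2.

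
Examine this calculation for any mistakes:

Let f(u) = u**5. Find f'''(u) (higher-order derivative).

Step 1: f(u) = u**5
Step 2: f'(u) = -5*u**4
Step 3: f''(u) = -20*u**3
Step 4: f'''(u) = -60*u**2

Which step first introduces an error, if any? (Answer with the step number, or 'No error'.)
Step 2

Step 2 is incorrect due to a sign flip.
The step shows: -5*u**4
The correct value should be: 5*u**4

Explanation: The sign of the whole expression was flipped: the term 5*u**4 was incorrectly written as -5*u**4
The later steps are derived from this incorrect expression, so the error originates in Step 2.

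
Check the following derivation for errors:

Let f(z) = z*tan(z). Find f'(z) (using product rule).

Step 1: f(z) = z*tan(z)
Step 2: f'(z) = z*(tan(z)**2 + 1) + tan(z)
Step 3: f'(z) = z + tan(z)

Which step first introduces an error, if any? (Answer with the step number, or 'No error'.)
Step 3

Step 3 is incorrect due to a dropped term.
The step shows: z + tan(z)
The correct value should be: z*tan(z)**2 + z + tan(z)

Explanation: A term was dropped: the term z*tan(z)**2 was incorrectly omitted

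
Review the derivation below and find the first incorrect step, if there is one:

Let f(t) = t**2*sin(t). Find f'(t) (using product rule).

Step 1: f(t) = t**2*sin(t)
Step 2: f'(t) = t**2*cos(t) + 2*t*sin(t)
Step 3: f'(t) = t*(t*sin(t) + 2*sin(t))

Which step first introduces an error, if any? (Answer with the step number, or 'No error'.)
Step 3

Step 3 is incorrect due to a wrong trig function.
The step shows: t*(t*sin(t) + 2*sin(t))
The correct value should be: t*(t*cos(t) + 2*sin(t))

Explanation: cos(t) was incorrectly written as sin(t): the term t*(t*cos(t) + 2*sin(t)) was incorrectly written as t*(t*sin(t) + 2*sin(t))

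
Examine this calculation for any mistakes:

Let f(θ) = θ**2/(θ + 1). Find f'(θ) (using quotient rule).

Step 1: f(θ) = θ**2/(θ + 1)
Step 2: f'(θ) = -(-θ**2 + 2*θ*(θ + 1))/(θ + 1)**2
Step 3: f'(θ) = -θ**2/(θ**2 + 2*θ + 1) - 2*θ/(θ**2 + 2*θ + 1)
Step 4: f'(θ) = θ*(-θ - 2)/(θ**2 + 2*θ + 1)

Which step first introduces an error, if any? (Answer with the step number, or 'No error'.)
Step 2

Step 2 is incorrect due to a sign flip.
The step shows: -(-θ**2 + 2*θ*(θ + 1))/(θ + 1)**2
The correct value should be: (-θ**2 + 2*θ*(θ + 1))/(θ + 1)**2

Explanation: The sign of the whole expression was flipped: the term (-θ**2 + 2*θ*(θ + 1))/(θ + 1)**2 was incorrectly written as -(-θ**2 + 2*θ*(θ + 1))/(θ + 1)**2
The later steps are derived from this incorrect expression, so the error originates in Step 2.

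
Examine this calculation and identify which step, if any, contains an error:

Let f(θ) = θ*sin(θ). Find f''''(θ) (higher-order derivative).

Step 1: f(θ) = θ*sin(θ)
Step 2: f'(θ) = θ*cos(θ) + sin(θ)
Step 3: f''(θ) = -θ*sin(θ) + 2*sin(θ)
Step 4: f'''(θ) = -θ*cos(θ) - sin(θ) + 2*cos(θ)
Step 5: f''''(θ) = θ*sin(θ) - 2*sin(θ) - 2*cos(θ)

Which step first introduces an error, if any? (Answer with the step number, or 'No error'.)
Step 3

Step 3 is incorrect due to a wrong trig function.
The step shows: -θ*sin(θ) + 2*sin(θ)
The correct value should be: -θ*sin(θ) + 2*cos(θ)

Explanation: cos(θ) was incorrectly written as sin(θ): the term 2*cos(θ) was incorrectly written as 2*sin(θ)
The later steps are derived from this incorrect expression, so the error originates in Step 3.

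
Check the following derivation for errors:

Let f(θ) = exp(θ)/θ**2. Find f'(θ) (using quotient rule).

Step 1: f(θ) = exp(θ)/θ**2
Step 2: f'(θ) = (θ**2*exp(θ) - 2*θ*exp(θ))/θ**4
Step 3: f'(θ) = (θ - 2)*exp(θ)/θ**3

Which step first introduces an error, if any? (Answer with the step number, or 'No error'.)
No error

All steps in this derivation are correct.
The final answer f'(θ) = (θ - 2)*exp(θ)/θ**3 is valid.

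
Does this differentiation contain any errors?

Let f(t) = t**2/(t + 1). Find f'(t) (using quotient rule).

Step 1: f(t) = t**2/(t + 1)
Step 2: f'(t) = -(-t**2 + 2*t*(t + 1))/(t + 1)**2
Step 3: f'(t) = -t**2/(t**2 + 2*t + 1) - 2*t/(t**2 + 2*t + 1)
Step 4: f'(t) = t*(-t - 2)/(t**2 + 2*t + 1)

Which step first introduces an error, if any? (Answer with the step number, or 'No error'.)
Step 2

Step 2 is incorrect due to a sign flip.
The step shows: -(-t**2 + 2*t*(t + 1))/(t + 1)**2
The correct value should be: (-t**2 + 2*t*(t + 1))/(t + 1)**2

Explanation: The sign of the whole expression was flipped: the term (-t**2 + 2*t*(t + 1))/(t + 1)**2 was incorrectly written as -(-t**2 + 2*t*(t + 1))/(t + 1)**2
The later steps are derived from this incorrect expression, so the error originates in Step 2.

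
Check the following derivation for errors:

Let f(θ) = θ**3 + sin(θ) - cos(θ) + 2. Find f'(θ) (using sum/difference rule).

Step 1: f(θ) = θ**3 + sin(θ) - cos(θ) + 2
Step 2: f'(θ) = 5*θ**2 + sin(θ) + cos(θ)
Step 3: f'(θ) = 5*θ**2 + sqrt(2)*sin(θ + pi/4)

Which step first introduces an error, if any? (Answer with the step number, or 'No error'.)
Step 2

Step 2 is incorrect due to a wrong coefficient.
The step shows: 5*θ**2 + sin(θ) + cos(θ)
The correct value should be: 3*θ**2 + sin(θ) + cos(θ)

Explanation: The coefficient 3 was incorrectly written as 5: the term 3*θ**2 was incorrectly written as 5*θ**2
The later steps are derived from this incorrect expression, so the error originates in Step 2.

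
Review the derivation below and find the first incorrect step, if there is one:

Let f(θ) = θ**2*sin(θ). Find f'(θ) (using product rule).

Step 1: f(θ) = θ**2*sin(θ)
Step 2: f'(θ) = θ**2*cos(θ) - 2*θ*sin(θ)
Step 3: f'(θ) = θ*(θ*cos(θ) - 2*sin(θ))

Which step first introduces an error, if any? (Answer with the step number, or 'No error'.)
Step 2

Step 2 is incorrect due to a sign flip.
The step shows: θ**2*cos(θ) - 2*θ*sin(θ)
The correct value should be: θ**2*cos(θ) + 2*θ*sin(θ)

Explanation: The sign of one term was flipped: the term 2*θ*sin(θ) was incorrectly written as -2*θ*sin(θ)
The later steps are derived from this incorrect expression, so the error originates in Step 2.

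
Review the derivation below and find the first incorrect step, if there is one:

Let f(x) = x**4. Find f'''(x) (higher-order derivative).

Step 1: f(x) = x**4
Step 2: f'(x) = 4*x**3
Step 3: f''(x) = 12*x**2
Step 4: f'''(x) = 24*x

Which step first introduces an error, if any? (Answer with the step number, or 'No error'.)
No error

All steps in this derivation are correct.
The final answer f'''(x) = 24*x is valid.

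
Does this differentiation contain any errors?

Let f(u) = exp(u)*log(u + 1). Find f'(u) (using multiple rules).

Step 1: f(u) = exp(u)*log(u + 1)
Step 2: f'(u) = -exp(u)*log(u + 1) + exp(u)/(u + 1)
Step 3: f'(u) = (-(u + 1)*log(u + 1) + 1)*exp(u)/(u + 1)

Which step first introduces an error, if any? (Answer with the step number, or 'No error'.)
Step 2

Step 2 is incorrect due to a sign flip.
The step shows: -exp(u)*log(u + 1) + exp(u)/(u + 1)
The correct value should be: exp(u)*log(u + 1) + exp(u)/(u + 1)

Explanation: The sign of one term was flipped: the term exp(u)*log(u + 1) was incorrectly written as -exp(u)*log(u + 1)
The later steps are derived from this incorrect expression, so the error originates in Step 2.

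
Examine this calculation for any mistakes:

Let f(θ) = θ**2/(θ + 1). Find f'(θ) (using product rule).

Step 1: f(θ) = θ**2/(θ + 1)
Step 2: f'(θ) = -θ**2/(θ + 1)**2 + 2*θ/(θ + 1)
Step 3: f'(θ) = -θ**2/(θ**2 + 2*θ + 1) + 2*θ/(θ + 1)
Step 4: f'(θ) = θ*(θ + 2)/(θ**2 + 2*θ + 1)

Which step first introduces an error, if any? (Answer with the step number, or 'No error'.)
No error

All steps in this derivation are correct.
The final answer f'(θ) = θ*(θ + 2)/(θ**2 + 2*θ + 1) is valid.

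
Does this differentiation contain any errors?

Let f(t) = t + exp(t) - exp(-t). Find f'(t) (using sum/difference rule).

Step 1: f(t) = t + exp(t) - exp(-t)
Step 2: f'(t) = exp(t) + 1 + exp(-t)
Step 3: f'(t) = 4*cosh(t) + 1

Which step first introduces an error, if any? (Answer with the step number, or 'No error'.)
Step 3

Step 3 is incorrect due to a wrong coefficient.
The step shows: 4*cosh(t) + 1
The correct value should be: 2*cosh(t) + 1

Explanation: The coefficient 2 was incorrectly written as 4: the term 2*cosh(t) was incorrectly written as 4*cosh(t)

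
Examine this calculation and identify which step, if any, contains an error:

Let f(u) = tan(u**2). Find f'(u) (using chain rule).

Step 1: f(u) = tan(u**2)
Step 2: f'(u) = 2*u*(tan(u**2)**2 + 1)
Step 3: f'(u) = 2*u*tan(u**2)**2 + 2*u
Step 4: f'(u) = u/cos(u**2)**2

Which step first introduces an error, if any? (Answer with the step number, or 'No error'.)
Step 4

Step 4 is incorrect due to a wrong coefficient.
The step shows: u/cos(u**2)**2
The correct value should be: 2*u/cos(u**2)**2

Explanation: The coefficient 2 was incorrectly written as 1: the term 2*u/cos(u**2)**2 was incorrectly written as u/cos(u**2)**2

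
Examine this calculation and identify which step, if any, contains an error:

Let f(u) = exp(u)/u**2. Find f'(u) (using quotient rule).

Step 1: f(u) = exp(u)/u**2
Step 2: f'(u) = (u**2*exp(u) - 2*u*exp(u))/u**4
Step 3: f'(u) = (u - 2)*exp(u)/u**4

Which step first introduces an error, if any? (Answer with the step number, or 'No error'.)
Step 3

Step 3 is incorrect due to a wrong exponent.
The step shows: (u - 2)*exp(u)/u**4
The correct value should be: (u - 2)*exp(u)/u**3

Explanation: The exponent -3 on u was incorrectly written as -4: the term (u - 2)*exp(u)/u**3 was incorrectly written as (u - 2)*exp(u)/u**4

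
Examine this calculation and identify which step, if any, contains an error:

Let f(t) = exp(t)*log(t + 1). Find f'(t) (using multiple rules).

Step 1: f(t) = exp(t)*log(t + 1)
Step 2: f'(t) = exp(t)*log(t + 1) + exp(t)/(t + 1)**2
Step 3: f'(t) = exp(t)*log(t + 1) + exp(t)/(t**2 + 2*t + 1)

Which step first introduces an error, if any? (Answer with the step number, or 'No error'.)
Step 2

Step 2 is incorrect due to a wrong exponent.
The step shows: exp(t)*log(t + 1) + exp(t)/(t + 1)**2
The correct value should be: exp(t)*log(t + 1) + exp(t)/(t + 1)

Explanation: The exponent -1 on t + 1 was incorrectly written as -2: the term exp(t)/(t + 1) was incorrectly written as exp(t)/(t + 1)**2
The later steps are derived from this incorrect expression, so the error originates in Step 2.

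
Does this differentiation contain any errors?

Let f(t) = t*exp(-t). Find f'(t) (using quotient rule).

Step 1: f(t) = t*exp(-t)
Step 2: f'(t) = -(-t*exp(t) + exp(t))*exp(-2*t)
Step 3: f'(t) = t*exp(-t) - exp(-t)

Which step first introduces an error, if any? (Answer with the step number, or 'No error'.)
Step 2

Step 2 is incorrect due to a sign flip.
The step shows: -(-t*exp(t) + exp(t))*exp(-2*t)
The correct value should be: (-t*exp(t) + exp(t))*exp(-2*t)

Explanation: The sign of the whole expression was flipped: the term (-t*exp(t) + exp(t))*exp(-2*t) was incorrectly written as -(-t*exp(t) + exp(t))*exp(-2*t)
The later steps are derived from this incorrect expression, so the error originates in Step 2.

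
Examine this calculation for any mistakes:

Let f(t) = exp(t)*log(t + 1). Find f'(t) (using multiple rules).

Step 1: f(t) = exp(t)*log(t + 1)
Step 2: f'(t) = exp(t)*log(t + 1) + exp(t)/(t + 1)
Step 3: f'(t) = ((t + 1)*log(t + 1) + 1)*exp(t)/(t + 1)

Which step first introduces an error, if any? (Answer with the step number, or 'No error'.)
No error

All steps in this derivation are correct.
The final answer f'(t) = ((t + 1)*log(t + 1) + 1)*exp(t)/(t + 1) is valid.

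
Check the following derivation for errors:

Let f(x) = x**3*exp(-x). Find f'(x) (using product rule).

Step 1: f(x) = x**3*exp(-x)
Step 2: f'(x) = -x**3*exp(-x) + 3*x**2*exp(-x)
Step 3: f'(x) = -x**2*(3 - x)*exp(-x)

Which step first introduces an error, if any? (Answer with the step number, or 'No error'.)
Step 3

Step 3 is incorrect due to a sign flip.
The step shows: -x**2*(3 - x)*exp(-x)
The correct value should be: x**2*(3 - x)*exp(-x)

Explanation: The sign of the whole expression was flipped: the term x**2*(3 - x)*exp(-x) was incorrectly written as -x**2*(3 - x)*exp(-x)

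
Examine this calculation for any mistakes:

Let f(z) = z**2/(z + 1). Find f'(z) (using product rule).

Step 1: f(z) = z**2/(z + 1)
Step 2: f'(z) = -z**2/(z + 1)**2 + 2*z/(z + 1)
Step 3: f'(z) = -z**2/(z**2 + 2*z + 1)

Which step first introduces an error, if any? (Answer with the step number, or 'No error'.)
Step 3

Step 3 is incorrect due to a dropped term.
The step shows: -z**2/(z**2 + 2*z + 1)
The correct value should be: -z**2/(z**2 + 2*z + 1) + 2*z/(z + 1)

Explanation: A term was dropped: the term 2*z/(z + 1) was incorrectly omitted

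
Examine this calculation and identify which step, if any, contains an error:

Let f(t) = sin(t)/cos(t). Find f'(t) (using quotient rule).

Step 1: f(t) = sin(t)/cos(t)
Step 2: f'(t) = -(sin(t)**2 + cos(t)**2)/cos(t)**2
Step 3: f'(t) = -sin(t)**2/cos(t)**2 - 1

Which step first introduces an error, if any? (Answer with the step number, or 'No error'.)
Step 2

Step 2 is incorrect due to a sign flip.
The step shows: -(sin(t)**2 + cos(t)**2)/cos(t)**2
The correct value should be: (sin(t)**2 + cos(t)**2)/cos(t)**2

Explanation: The sign of the whole expression was flipped: the term (sin(t)**2 + cos(t)**2)/cos(t)**2 was incorrectly written as -(sin(t)**2 + cos(t)**2)/cos(t)**2
The later steps are derived from this incorrect expression, so the error originates in Step 2.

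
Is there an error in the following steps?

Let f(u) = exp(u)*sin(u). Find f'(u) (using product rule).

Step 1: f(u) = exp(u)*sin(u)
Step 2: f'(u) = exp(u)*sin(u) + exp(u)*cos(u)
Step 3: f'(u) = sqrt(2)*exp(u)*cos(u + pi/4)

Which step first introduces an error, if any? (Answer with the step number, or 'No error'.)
Step 3

Step 3 is incorrect due to a wrong trig function.
The step shows: sqrt(2)*exp(u)*cos(u + pi/4)
The correct value should be: sqrt(2)*exp(u)*sin(u + pi/4)

Explanation: sin(u + pi/4) was incorrectly written as cos(u + pi/4): the term sqrt(2)*exp(u)*sin(u + pi/4) was incorrectly written as sqrt(2)*exp(u)*cos(u + pi/4)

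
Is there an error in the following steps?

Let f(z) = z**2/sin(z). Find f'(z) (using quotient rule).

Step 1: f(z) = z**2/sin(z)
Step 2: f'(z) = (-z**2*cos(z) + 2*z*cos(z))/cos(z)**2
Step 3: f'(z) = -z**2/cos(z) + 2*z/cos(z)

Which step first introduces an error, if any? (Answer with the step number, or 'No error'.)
Step 2

Step 2 is incorrect due to a wrong trig function.
The step shows: (-z**2*cos(z) + 2*z*cos(z))/cos(z)**2
The correct value should be: (-z**2*cos(z) + 2*z*sin(z))/sin(z)**2

Explanation: sin(z) was incorrectly written as cos(z): the term (-z**2*cos(z) + 2*z*sin(z))/sin(z)**2 was incorrectly written as (-z**2*cos(z) + 2*z*cos(z))/cos(z)**2
The later steps are derived from this incorrect expression, so the error originates in Step 2.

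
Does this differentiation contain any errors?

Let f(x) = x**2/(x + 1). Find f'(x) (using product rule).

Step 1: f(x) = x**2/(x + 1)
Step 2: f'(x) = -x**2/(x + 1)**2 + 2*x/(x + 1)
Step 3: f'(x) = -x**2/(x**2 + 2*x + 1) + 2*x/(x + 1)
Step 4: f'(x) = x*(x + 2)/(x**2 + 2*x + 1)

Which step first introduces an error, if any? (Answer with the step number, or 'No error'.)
No error

All steps in this derivation are correct.
The final answer f'(x) = x*(x + 2)/(x**2 + 2*x + 1) is valid.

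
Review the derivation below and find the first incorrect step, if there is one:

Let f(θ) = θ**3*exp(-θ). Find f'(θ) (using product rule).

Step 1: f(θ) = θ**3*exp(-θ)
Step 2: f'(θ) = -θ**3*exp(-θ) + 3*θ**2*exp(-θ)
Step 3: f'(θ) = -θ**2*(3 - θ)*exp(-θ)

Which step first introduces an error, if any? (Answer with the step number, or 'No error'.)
Step 3

Step 3 is incorrect due to a sign flip.
The step shows: -θ**2*(3 - θ)*exp(-θ)
The correct value should be: θ**2*(3 - θ)*exp(-θ)

Explanation: The sign of the whole expression was flipped: the term θ**2*(3 - θ)*exp(-θ) was incorrectly written as -θ**2*(3 - θ)*exp(-θ)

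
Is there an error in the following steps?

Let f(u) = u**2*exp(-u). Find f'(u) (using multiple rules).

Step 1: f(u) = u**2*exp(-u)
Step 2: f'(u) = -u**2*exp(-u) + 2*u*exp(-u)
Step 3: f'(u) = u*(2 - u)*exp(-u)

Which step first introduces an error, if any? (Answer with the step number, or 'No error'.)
No error

All steps in this derivation are correct.
The final answer f'(u) = u*(2 - u)*exp(-u) is valid.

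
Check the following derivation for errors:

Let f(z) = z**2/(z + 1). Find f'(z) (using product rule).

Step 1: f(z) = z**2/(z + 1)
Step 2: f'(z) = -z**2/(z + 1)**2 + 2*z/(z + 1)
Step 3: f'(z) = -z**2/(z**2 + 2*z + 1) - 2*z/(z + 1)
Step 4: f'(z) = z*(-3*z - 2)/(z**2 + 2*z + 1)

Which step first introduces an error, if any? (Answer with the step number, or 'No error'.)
Step 3

Step 3 is incorrect due to a sign flip.
The step shows: -z**2/(z**2 + 2*z + 1) - 2*z/(z + 1)
The correct value should be: -z**2/(z**2 + 2*z + 1) + 2*z/(z + 1)

Explanation: The sign of one term was flipped: the term 2*z/(z + 1) was incorrectly written as -2*z/(z + 1)
The later steps are derived from this incorrect expression, so the error originates in Step 3.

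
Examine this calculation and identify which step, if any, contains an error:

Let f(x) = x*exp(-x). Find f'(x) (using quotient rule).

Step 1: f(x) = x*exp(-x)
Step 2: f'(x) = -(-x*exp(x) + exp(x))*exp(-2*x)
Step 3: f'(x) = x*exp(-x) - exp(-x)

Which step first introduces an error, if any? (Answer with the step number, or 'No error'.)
Step 2

Step 2 is incorrect due to a sign flip.
The step shows: -(-x*exp(x) + exp(x))*exp(-2*x)
The correct value should be: (-x*exp(x) + exp(x))*exp(-2*x)

Explanation: The sign of the whole expression was flipped: the term (-x*exp(x) + exp(x))*exp(-2*x) was incorrectly written as -(-x*exp(x) + exp(x))*exp(-2*x)
The later steps are derived from this incorrect expression, so the error originates in Step 2.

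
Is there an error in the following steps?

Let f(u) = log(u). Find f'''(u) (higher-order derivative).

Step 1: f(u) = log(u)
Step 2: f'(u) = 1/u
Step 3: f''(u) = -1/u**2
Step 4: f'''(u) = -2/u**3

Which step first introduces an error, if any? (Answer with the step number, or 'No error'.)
Step 4

Step 4 is incorrect due to a sign flip.
The step shows: -2/u**3
The correct value should be: 2/u**3

Explanation: The sign of the whole expression was flipped: the term 2/u**3 was incorrectly written as -2/u**3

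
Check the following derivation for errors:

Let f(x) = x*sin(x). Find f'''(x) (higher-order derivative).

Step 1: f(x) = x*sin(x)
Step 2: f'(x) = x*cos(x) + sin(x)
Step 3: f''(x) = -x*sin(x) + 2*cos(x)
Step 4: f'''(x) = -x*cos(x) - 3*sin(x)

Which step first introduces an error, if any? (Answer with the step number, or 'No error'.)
No error

All steps in this derivation are correct.
The final answer f'''(x) = -x*cos(x) - 3*sin(x) is valid.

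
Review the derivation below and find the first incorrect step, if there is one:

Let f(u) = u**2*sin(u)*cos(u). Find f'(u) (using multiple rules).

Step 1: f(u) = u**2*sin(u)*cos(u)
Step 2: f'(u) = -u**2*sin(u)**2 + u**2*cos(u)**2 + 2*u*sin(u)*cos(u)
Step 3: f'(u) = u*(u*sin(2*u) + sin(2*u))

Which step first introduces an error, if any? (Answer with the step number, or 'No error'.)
Step 3

Step 3 is incorrect due to a wrong trig function.
The step shows: u*(u*sin(2*u) + sin(2*u))
The correct value should be: u*(u*cos(2*u) + sin(2*u))

Explanation: cos(2*u) was incorrectly written as sin(2*u): the term u*(u*cos(2*u) + sin(2*u)) was incorrectly written as u*(u*sin(2*u) + sin(2*u))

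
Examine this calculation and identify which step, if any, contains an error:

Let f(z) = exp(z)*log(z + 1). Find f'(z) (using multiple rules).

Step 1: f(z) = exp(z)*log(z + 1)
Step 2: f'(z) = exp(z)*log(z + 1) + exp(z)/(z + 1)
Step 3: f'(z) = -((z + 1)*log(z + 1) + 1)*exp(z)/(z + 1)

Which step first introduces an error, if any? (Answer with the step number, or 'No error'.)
Step 3

Step 3 is incorrect due to a sign flip.
The step shows: -((z + 1)*log(z + 1) + 1)*exp(z)/(z + 1)
The correct value should be: ((z + 1)*log(z + 1) + 1)*exp(z)/(z + 1)

Explanation: The sign of the whole expression was flipped: the term ((z + 1)*log(z + 1) + 1)*exp(z)/(z + 1) was incorrectly written as -((z + 1)*log(z + 1) + 1)*exp(z)/(z + 1)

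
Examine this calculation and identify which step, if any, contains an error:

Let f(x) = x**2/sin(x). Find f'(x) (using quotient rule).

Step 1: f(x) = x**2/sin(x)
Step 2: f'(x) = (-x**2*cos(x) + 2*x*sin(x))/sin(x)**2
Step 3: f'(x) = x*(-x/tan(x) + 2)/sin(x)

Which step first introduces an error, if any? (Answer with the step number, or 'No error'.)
No error

All steps in this derivation are correct.
The final answer f'(x) = x*(-x/tan(x) + 2)/sin(x) is valid.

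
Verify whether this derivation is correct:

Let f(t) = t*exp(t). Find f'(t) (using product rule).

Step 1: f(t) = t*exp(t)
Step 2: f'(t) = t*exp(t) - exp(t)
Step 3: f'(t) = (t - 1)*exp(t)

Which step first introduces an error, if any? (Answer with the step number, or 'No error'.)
Step 2

Step 2 is incorrect due to a sign flip.
The step shows: t*exp(t) - exp(t)
The correct value should be: t*exp(t) + exp(t)

Explanation: The sign of one term was flipped: the term exp(t) was incorrectly written as -exp(t)
The later steps are derived from this incorrect expression, so the error originates in Step 2.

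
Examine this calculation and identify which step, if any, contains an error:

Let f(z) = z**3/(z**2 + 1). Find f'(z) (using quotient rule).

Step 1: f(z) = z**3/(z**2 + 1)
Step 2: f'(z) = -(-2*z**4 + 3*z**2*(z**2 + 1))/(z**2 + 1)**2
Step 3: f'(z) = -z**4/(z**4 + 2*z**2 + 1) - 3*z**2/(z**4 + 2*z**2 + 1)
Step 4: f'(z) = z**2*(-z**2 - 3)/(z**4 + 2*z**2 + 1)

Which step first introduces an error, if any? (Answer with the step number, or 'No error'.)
Step 2

Step 2 is incorrect due to a sign flip.
The step shows: -(-2*z**4 + 3*z**2*(z**2 + 1))/(z**2 + 1)**2
The correct value should be: (-2*z**4 + 3*z**2*(z**2 + 1))/(z**2 + 1)**2

Explanation: The sign of the whole expression was flipped: the term (-2*z**4 + 3*z**2*(z**2 + 1))/(z**2 + 1)**2 was incorrectly written as -(-2*z**4 + 3*z**2*(z**2 + 1))/(z**2 + 1)**2
The later steps are derived from this incorrect expression, so the error originates in Step 2.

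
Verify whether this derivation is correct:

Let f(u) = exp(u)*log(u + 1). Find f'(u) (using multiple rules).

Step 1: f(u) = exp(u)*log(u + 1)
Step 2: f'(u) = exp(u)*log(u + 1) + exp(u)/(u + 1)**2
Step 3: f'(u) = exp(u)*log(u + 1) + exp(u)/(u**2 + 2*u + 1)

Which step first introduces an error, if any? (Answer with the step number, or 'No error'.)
Step 2

Step 2 is incorrect due to a wrong exponent.
The step shows: exp(u)*log(u + 1) + exp(u)/(u + 1)**2
The correct value should be: exp(u)*log(u + 1) + exp(u)/(u + 1)

Explanation: The exponent -1 on u + 1 was incorrectly written as -2: the term exp(u)/(u + 1) was incorrectly written as exp(u)/(u + 1)**2
The later steps are derived from this incorrect expression, so the error originates in Step 2.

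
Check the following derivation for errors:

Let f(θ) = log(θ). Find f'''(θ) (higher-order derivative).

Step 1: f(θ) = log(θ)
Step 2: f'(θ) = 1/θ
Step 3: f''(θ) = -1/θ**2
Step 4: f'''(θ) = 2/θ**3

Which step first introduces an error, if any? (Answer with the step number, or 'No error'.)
No error

All steps in this derivation are correct.
The final answer f'''(θ) = 2/θ**3 is valid.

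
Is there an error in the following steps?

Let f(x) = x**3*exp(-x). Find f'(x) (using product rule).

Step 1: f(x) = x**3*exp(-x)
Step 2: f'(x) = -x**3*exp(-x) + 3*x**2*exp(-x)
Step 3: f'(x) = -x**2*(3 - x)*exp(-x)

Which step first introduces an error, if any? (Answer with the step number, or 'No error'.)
Step 3

Step 3 is incorrect due to a sign flip.
The step shows: -x**2*(3 - x)*exp(-x)
The correct value should be: x**2*(3 - x)*exp(-x)

Explanation: The sign of the whole expression was flipped: the term x**2*(3 - x)*exp(-x) was incorrectly written as -x**2*(3 - x)*exp(-x)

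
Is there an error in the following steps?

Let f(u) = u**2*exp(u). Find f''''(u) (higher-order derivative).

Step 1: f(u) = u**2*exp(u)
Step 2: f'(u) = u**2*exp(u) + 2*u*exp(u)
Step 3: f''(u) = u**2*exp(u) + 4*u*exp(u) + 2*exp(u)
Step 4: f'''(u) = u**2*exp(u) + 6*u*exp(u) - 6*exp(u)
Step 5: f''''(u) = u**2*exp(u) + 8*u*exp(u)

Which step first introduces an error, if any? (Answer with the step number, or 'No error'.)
Step 4

Step 4 is incorrect due to a sign flip.
The step shows: u**2*exp(u) + 6*u*exp(u) - 6*exp(u)
The correct value should be: u**2*exp(u) + 6*u*exp(u) + 6*exp(u)

Explanation: The sign of one term was flipped: the term 6*exp(u) was incorrectly written as -6*exp(u)
The later steps are derived from this incorrect expression, so the error originates in Step 4.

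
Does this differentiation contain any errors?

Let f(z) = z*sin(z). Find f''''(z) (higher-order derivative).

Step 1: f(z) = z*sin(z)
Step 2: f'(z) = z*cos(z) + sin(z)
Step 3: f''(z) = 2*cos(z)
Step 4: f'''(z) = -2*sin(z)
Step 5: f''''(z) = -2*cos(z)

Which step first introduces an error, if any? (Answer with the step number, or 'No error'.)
Step 3

Step 3 is incorrect due to a dropped term.
The step shows: 2*cos(z)
The correct value should be: -z*sin(z) + 2*cos(z)

Explanation: A term was dropped: the term -z*sin(z) was incorrectly omitted
The later steps are derived from this incorrect expression, so the error originates in Step 3.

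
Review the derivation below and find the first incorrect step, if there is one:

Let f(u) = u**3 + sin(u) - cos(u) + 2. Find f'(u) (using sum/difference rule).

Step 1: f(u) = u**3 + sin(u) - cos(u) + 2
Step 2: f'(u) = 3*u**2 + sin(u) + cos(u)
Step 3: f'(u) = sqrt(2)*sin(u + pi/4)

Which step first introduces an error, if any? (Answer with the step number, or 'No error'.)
Step 3

Step 3 is incorrect due to a dropped term.
The step shows: sqrt(2)*sin(u + pi/4)
The correct value should be: 3*u**2 + sqrt(2)*sin(u + pi/4)

Explanation: A term was dropped: the term 3*u**2 was incorrectly omitted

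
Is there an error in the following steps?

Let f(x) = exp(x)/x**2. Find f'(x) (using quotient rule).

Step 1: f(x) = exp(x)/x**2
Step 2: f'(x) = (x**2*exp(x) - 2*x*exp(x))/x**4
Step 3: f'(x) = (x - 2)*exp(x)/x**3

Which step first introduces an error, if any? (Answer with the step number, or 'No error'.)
No error

All steps in this derivation are correct.
The final answer f'(x) = (x - 2)*exp(x)/x**3 is valid.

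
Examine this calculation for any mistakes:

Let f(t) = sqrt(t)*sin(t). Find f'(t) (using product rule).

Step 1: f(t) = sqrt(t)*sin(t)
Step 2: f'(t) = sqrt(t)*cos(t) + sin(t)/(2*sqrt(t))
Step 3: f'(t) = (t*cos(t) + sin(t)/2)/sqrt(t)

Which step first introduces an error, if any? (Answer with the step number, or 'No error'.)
No error

All steps in this derivation are correct.
The final answer f'(t) = (t*cos(t) + sin(t)/2)/sqrt(t) is valid.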